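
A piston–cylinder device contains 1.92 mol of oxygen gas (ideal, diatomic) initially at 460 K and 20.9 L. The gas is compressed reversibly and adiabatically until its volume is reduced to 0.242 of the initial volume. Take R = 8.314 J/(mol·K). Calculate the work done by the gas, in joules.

-14000 J

P₁ = nRT₁/V₁ = 1.92×8.314×460/20.9 = 351 kPa.
Adiabatic: TV^(γ−1) = const ⇒ T₂ = 460×(4.13)^0.400 = 811 K; PV^γ = const ⇒ P₂ = 2560 kPa.
ΔU = nCvΔT = 1.92×20.8×(811−460) = 14000 J.
Q = 0 for an adiabatic process, so W = −ΔU = -14000 J.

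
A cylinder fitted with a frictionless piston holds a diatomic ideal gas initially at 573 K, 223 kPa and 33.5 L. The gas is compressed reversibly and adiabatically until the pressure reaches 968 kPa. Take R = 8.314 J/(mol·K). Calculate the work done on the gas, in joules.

n = P₁V₁/(RT₁) = 223×33.5/(8.314×573) = 1.57 mol.
Adiabatic: T₂/T₁ = (P₂/P₁)^((γ−1)/γ) ⇒ T₂ = 573×(4.34)^0.286 = 872 K; V₂ = 11.7 L.
ΔU = nCvΔT = 1.57×20.8×(872−573) = 9730 J.
Q = 0 for an adiabatic process, so W = −ΔU = -9730 J.
Work done on the gas = −W_by = 9730 J.

9730 J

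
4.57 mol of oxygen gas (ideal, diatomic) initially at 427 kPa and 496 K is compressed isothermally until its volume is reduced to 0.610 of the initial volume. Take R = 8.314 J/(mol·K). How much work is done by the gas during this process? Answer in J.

-9320 J

V₁ = nRT₁/P₁ = 4.57×8.314×496/427 = 44.1 L.
Isothermal: T stays 496 K; PV = const ⇒ V₂ = 26.9 L, P₂ = 700 kPa.
W = nRT ln(V₂/V₁) = 4.57×8.314×496×ln(0.610) = -9320 J.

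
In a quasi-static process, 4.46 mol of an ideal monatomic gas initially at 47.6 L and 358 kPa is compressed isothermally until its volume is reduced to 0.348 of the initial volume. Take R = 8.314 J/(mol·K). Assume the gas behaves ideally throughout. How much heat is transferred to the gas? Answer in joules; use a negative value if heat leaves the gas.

-18000 J

T₁ = P₁V₁/(nR) = 358×47.6/(4.46×8.314) = 460 K.
Isothermal: T stays 460 K; PV = const ⇒ V₂ = 16.6 L, P₂ = 1030 kPa.
ΔU = 0 (ideal gas, T constant).
W = nRT ln(V₂/V₁) = 4.46×8.314×460×ln(0.348) = -18000 J.
Q = ΔU + W = -18000 J.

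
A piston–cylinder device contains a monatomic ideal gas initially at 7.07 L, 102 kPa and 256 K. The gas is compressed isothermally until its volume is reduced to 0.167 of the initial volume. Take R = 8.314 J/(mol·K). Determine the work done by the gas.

n = P₁V₁/(RT₁) = 102×7.07/(8.314×256) = 0.339 mol.
Isothermal: T stays 256 K; PV = const ⇒ V₂ = 1.18 L, P₂ = 611 kPa.
W = nRT ln(V₂/V₁) = 0.339×8.314×256×ln(0.167) = -1290 J.

-1290 J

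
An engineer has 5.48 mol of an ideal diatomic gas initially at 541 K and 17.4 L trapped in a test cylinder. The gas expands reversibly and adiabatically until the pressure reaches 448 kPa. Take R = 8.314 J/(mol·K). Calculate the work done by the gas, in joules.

17300 J

P₁ = nRT₁/V₁ = 5.48×8.314×541/17.4 = 1420 kPa.
Adiabatic: T₂/T₁ = (P₂/P₁)^((γ−1)/γ) ⇒ T₂ = 541×(0.316)^0.286 = 389 K; V₂ = 39.6 L.
ΔU = nCvΔT = 5.48×20.8×(389−541) = -17300 J.
Q = 0 for an adiabatic process, so W = −ΔU = 17300 J.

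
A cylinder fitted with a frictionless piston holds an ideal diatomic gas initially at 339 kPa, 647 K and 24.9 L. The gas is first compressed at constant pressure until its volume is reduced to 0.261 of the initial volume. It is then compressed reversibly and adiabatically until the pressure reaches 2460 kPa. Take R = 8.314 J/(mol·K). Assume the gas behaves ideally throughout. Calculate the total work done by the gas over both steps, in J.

n = P₁V₁/(RT₁) = 339×24.9/(8.314×647) = 1.57 mol.
Step 1 — Isobaric: P stays 339 kPa; V/T = const ⇒ T₂ = 169 K, V₂ = 6.50 L.
W = PΔV = 339×(6.50−24.9) kPa·L = -6240 J.
ΔU = nCvΔT = 1.57×20.8×(169−647) = -15600 J.
Q = ΔU + W = nCpΔT = -21800 J.
State after step 1: P = 339 kPa, V = 6.50 L, T = 169 K.
Step 2 — Adiabatic: T₂/T₁ = (P₂/P₁)^((γ−1)/γ) ⇒ T₂ = 169×(7.26)^0.286 = 297 K; V₂ = 1.58 L.
ΔU = nCvΔT = 1.57×20.8×(297−169) = 4200 J.
Q = 0 for an adiabatic process, so W = −ΔU = -4200 J.
Net over both steps: W = -10400 J, Q = -21800 J, ΔU = -11400 J.

-10400 J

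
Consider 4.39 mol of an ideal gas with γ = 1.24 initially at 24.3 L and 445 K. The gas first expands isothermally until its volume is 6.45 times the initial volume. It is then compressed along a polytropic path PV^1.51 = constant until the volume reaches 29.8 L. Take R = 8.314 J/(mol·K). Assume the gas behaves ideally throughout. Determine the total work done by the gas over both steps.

P₁ = nRT₁/V₁ = 4.39×8.314×445/24.3 = 668 kPa.
Step 1 — Isothermal: T stays 445 K; PV = const ⇒ V₂ = 157 L, P₂ = 104 kPa.
ΔU = 0 (ideal gas, T constant).
W = nRT ln(V₂/V₁) = 4.39×8.314×445×ln(6.45) = 30300 J.
Q = ΔU + W = 30300 J.
State after step 1: P = 104 kPa, V = 157 L, T = 445 K.
Step 2 — Polytropic n=1.51: T₂ = T₁(V₁/V₂)^(n−1) = 445×(5.26)^0.51 = 1040 K; P₂ = P₁(V₁/V₂)^n = 1270 kPa.
W = (P₁V₁−P₂V₂)/(n−1) = (104×157−1270×29.8)/0.51 = -42400 J.
ΔU = nCvΔT = 4.39×34.6×(1040−445) = 90100 J.
Q = ΔU + W = 47700 J.
Net over both steps: W = -12100 J, Q = 78000 J, ΔU = 90100 J.

-12100 J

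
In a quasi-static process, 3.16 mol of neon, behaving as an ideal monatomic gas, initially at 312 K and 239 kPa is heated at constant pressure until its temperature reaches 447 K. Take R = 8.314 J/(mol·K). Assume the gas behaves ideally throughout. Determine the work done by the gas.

3550 J

V₁ = nRT₁/P₁ = 3.16×8.314×312/239 = 34.3 L.
Isobaric: P stays 239 kPa; V/T = const ⇒ T₂ = 447 K, V₂ = 49.1 L.
W = PΔV = 239×(49.1−34.3) kPa·L = 3550 J.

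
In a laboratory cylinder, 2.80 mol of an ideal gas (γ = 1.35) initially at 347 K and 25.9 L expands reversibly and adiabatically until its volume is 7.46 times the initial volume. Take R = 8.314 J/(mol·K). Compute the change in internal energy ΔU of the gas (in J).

-11700 J

P₁ = nRT₁/V₁ = 2.80×8.314×347/25.9 = 312 kPa.
Adiabatic: TV^(γ−1) = const ⇒ T₂ = 347×(0.134)^0.350 = 172 K; PV^γ = const ⇒ P₂ = 20.7 kPa.
For an ideal gas ΔU = nCvΔT with Cv = R/(γ−1) = 23.8 J/(mol·K).
ΔU = 2.80×23.8×(172−347) = -11700 J.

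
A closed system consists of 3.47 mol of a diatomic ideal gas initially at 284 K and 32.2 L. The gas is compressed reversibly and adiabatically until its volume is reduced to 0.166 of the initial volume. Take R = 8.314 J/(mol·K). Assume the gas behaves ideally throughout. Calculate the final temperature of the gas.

P₁ = nRT₁/V₁ = 3.47×8.314×284/32.2 = 254 kPa.
Adiabatic: TV^(γ−1) = const ⇒ T₂ = 284×(6.02)^0.400 = 582 K; PV^γ = const ⇒ P₂ = 3140 kPa.

582 K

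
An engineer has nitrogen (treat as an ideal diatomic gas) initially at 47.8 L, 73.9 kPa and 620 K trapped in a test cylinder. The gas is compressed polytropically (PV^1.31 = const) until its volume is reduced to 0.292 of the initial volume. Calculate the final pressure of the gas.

371 kPa

Polytropic n=1.31: T₂ = T₁(V₁/V₂)^(n−1) = 620×(3.42)^0.31 = 908 K; P₂ = P₁(V₁/V₂)^n = 371 kPa.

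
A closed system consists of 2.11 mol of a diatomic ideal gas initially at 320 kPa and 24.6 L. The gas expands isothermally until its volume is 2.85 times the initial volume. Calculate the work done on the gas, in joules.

T₁ = P₁V₁/(nR) = 320×24.6/(2.11×8.314) = 449 K.
Isothermal: T stays 449 K; PV = const ⇒ V₂ = 70.1 L, P₂ = 112 kPa.
W = nRT ln(V₂/V₁) = 2.11×8.314×449×ln(2.85) = 8240 J.
Work done on the gas = −W_by = -8240 J.

-8240 J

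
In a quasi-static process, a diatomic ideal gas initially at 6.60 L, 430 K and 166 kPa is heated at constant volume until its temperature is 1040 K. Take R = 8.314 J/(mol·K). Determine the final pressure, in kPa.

401 kPa

Isochoric: V stays 6.60 L; P/T = const ⇒ T₂ = 1040 K, P₂ = 401 kPa.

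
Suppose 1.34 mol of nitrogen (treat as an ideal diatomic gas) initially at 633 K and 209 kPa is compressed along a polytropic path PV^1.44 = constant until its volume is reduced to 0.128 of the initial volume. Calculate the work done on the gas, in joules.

V₁ = nRT₁/P₁ = 1.34×8.314×633/209 = 33.7 L.
Polytropic n=1.44: T₂ = T₁(V₁/V₂)^(n−1) = 633×(7.81)^0.44 = 1560 K; P₂ = P₁(V₁/V₂)^n = 4030 kPa.
W = (P₁V₁−P₂V₂)/(n−1) = (209×33.7−4030×4.32)/0.44 = -23600 J.
Work done on the gas = −W_by = 23600 J.

23600 J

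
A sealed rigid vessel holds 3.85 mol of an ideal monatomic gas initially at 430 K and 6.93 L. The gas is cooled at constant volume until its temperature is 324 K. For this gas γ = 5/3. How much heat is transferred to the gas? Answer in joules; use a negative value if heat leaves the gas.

-5090 J

P₁ = nRT₁/V₁ = 3.85×8.314×430/6.93 = 1990 kPa.
Isochoric: V stays 6.93 L; P/T = const ⇒ T₂ = 324 K, P₂ = 1500 kPa.
W = 0 (no volume change).
ΔU = nCvΔT = 3.85×12.5×(324−430) = -5090 J.
Q = ΔU = -5090 J.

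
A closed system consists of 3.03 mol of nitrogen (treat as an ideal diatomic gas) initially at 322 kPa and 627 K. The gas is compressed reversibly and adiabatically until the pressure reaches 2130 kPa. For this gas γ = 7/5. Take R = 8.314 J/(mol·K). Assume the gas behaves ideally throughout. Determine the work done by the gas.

V₁ = nRT₁/P₁ = 3.03×8.314×627/322 = 49.1 L.
Adiabatic: T₂/T₁ = (P₂/P₁)^((γ−1)/γ) ⇒ T₂ = 627×(6.61)^0.286 = 1080 K; V₂ = 12.7 L.
ΔU = nCvΔT = 3.03×20.8×(1080−627) = 28300 J.
Q = 0 for an adiabatic process, so W = −ΔU = -28300 J.

-28300 J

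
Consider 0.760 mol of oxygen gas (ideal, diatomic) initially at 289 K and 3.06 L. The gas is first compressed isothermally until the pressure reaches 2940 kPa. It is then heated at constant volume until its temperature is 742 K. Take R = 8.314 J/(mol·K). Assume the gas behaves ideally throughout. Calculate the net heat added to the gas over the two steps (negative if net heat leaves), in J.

4240 J

P₁ = nRT₁/V₁ = 0.760×8.314×289/3.06 = 597 kPa.
Step 1 — Isothermal: T stays 289 K; PV = const ⇒ V₂ = 0.621 L, P₂ = 2940 kPa.
ΔU = 0 (ideal gas, T constant).
W = nRT ln(V₂/V₁) = 0.760×8.314×289×ln(0.203) = -2910 J.
Q = ΔU + W = -2910 J.
State after step 1: P = 2940 kPa, V = 0.621 L, T = 289 K.
Step 2 — Isochoric: V stays 0.621 L; P/T = const ⇒ T₂ = 742 K, P₂ = 7550 kPa.
W = 0 (no volume change).
ΔU = nCvΔT = 0.760×20.8×(742−289) = 7160 J.
Q = ΔU = 7160 J.
Net over both steps: W = -2910 J, Q = 4240 J, ΔU = 7160 J.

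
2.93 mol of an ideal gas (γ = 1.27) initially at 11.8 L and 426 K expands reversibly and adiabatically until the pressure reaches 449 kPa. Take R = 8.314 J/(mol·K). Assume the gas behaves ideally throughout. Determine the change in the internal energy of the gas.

P₁ = nRT₁/V₁ = 2.93×8.314×426/11.8 = 879 kPa.
Adiabatic: T₂/T₁ = (P₂/P₁)^((γ−1)/γ) ⇒ T₂ = 426×(0.511)^0.213 = 369 K; V₂ = 20.0 L.
For an ideal gas ΔU = nCvΔT with Cv = R/(γ−1) = 30.8 J/(mol·K).
ΔU = 2.93×30.8×(369−426) = -5120 J.

-5120 J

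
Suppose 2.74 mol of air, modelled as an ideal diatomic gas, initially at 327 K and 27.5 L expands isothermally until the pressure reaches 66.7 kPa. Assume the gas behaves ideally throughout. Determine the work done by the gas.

10400 J

P₁ = nRT₁/V₁ = 2.74×8.314×327/27.5 = 271 kPa.
Isothermal: T stays 327 K; PV = const ⇒ V₂ = 112 L, P₂ = 66.7 kPa.
W = nRT ln(V₂/V₁) = 2.74×8.314×327×ln(4.06) = 10400 J.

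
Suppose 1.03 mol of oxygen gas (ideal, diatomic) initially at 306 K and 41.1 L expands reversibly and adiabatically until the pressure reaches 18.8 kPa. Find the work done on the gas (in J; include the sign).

-1930 J

P₁ = nRT₁/V₁ = 1.03×8.314×306/41.1 = 63.8 kPa.
Adiabatic: T₂/T₁ = (P₂/P₁)^((γ−1)/γ) ⇒ T₂ = 306×(0.295)^0.286 = 216 K; V₂ = 98.3 L.
ΔU = nCvΔT = 1.03×20.8×(216−306) = -1930 J.
Q = 0 for an adiabatic process, so W = −ΔU = 1930 J.
Work done on the gas = −W_by = -1930 J.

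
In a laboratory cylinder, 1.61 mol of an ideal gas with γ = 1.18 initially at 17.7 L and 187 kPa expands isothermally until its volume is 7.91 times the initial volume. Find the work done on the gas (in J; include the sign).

-6850 J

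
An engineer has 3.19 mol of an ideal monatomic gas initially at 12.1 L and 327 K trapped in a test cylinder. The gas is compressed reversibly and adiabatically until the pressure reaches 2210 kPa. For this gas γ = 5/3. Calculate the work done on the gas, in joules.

P₁ = nRT₁/V₁ = 3.19×8.314×327/12.1 = 717 kPa.
Adiabatic: T₂/T₁ = (P₂/P₁)^((γ−1)/γ) ⇒ T₂ = 327×(3.08)^0.400 = 513 K; V₂ = 6.16 L.
ΔU = nCvΔT = 3.19×12.5×(513−327) = 7400 J.
Q = 0 for an adiabatic process, so W = −ΔU = -7400 J.
Work done on the gas = −W_by = 7400 J.

7400 J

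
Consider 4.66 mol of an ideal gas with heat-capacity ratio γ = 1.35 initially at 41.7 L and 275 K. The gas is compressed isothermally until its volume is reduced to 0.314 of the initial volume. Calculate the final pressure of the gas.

814 kPa

P₁ = nRT₁/V₁ = 4.66×8.314×275/41.7 = 256 kPa.
Isothermal: T stays 275 K; PV = const ⇒ V₂ = 13.1 L, P₂ = 814 kPa.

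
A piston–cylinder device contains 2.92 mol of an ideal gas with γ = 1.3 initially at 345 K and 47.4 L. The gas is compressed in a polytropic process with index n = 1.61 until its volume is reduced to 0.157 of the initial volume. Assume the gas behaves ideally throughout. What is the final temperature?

1070 K

P₁ = nRT₁/V₁ = 2.92×8.314×345/47.4 = 177 kPa.
Polytropic n=1.61: T₂ = T₁(V₁/V₂)^(n−1) = 345×(6.37)^0.61 = 1070 K; P₂ = P₁(V₁/V₂)^n = 3480 kPa.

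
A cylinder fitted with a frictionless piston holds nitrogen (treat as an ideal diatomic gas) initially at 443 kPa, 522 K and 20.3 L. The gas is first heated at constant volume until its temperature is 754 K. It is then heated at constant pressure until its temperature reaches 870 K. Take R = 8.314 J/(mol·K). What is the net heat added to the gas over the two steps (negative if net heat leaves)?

17000 J

n = P₁V₁/(RT₁) = 443×20.3/(8.314×522) = 2.07 mol.
Step 1 — Isochoric: V stays 20.3 L; P/T = const ⇒ T₂ = 754 K, P₂ = 640 kPa.
W = 0 (no volume change).
ΔU = nCvΔT = 2.07×20.8×(754−522) = 9990 J.
Q = ΔU = 9990 J.
State after step 1: P = 640 kPa, V = 20.3 L, T = 754 K.
Step 2 — Isobaric: P stays 640 kPa; V/T = const ⇒ T₂ = 870 K, V₂ = 23.4 L.
W = PΔV = 640×(23.4−20.3) kPa·L = 2000 J.
ΔU = nCvΔT = 2.07×20.8×(870−754) = 5000 J.
Q = ΔU + W = nCpΔT = 6990 J.
Net over both steps: W = 2000 J, Q = 17000 J, ΔU = 15000 J.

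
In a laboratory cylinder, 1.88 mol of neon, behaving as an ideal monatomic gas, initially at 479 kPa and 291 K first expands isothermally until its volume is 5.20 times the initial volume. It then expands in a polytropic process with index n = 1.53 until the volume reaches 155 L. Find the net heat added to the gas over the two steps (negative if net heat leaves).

V₁ = nRT₁/P₁ = 1.88×8.314×291/479 = 9.50 L.
Step 1 — Isothermal: T stays 291 K; PV = const ⇒ V₂ = 49.4 L, P₂ = 92.1 kPa.
ΔU = 0 (ideal gas, T constant).
W = nRT ln(V₂/V₁) = 1.88×8.314×291×ln(5.20) = 7500 J.
Q = ΔU + W = 7500 J.
State after step 1: P = 92.1 kPa, V = 49.4 L, T = 291 K.
Step 2 — Polytropic n=1.53: T₂ = T₁(V₁/V₂)^(n−1) = 291×(0.319)^0.53 = 159 K; P₂ = P₁(V₁/V₂)^n = 16.0 kPa.
W = (P₁V₁−P₂V₂)/(n−1) = (92.1×49.4−16.0×155)/0.53 = 3900 J.
ΔU = nCvΔT = 1.88×12.5×(159−291) = -3100 J.
Q = ΔU + W = 800 J.
Net over both steps: W = 11400 J, Q = 8300 J, ΔU = -3100 J.

8300 J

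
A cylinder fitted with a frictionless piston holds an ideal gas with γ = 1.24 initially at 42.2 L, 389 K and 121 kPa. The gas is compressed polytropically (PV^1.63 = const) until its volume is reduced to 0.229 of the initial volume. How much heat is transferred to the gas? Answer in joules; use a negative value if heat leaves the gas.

n = P₁V₁/(RT₁) = 121×42.2/(8.314×389) = 1.58 mol.
Polytropic n=1.63: T₂ = T₁(V₁/V₂)^(n−1) = 389×(4.37)^0.63 = 985 K; P₂ = P₁(V₁/V₂)^n = 1340 kPa.
W = (P₁V₁−P₂V₂)/(n−1) = (121×42.2−1340×9.66)/0.63 = -12400 J.
ΔU = nCvΔT = 1.58×34.6×(985−389) = 32600 J.
Q = ΔU + W = 20200 J.

20200 J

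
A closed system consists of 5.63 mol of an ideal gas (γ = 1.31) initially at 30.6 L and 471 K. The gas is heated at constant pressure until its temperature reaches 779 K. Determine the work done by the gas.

14400 J

P₁ = nRT₁/V₁ = 5.63×8.314×471/30.6 = 720 kPa.
Isobaric: P stays 720 kPa; V/T = const ⇒ T₂ = 779 K, V₂ = 50.6 L.
W = PΔV = 720×(50.6−30.6) kPa·L = 14400 J.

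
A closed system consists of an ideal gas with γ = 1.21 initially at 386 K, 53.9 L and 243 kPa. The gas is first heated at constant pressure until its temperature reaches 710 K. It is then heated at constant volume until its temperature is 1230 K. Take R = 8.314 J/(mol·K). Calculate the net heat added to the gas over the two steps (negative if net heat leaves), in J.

147000 J

n = P₁V₁/(RT₁) = 243×53.9/(8.314×386) = 4.08 mol.
Step 1 — Isobaric: P stays 243 kPa; V/T = const ⇒ T₂ = 710 K, V₂ = 99.1 L.
W = PΔV = 243×(99.1−53.9) kPa·L = 11000 J.
ΔU = nCvΔT = 4.08×39.6×(710−386) = 52400 J.
Q = ΔU + W = nCpΔT = 63300 J.
State after step 1: P = 243 kPa, V = 99.1 L, T = 710 K.
Step 2 — Isochoric: V stays 99.1 L; P/T = const ⇒ T₂ = 1230 K, P₂ = 421 kPa.
W = 0 (no volume change).
ΔU = nCvΔT = 4.08×39.6×(1230−710) = 84000 J.
Q = ΔU = 84000 J.
Net over both steps: W = 11000 J, Q = 147000 J, ΔU = 136000 J.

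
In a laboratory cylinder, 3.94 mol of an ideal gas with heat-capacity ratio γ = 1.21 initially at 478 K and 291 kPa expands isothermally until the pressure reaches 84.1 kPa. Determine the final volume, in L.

V₁ = nRT₁/P₁ = 3.94×8.314×478/291 = 53.8 L.
Isothermal: T stays 478 K; PV = const ⇒ V₂ = 186 L, P₂ = 84.1 kPa.

186 L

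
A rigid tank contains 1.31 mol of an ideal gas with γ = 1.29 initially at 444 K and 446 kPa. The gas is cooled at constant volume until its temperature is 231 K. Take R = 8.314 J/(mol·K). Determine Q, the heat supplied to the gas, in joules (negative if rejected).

-8000 J

V₁ = nRT₁/P₁ = 1.31×8.314×444/446 = 10.8 L.
Isochoric: V stays 10.8 L; P/T = const ⇒ T₂ = 231 K, P₂ = 232 kPa.
W = 0 (no volume change).
ΔU = nCvΔT = 1.31×28.7×(231−444) = -8000 J.
Q = ΔU = -8000 J.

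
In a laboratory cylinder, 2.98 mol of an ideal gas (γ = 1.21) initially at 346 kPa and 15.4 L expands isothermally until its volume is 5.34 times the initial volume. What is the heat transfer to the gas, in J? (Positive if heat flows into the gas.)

T₁ = P₁V₁/(nR) = 346×15.4/(2.98×8.314) = 215 K.
Isothermal: T stays 215 K; PV = const ⇒ V₂ = 82.2 L, P₂ = 64.8 kPa.
ΔU = 0 (ideal gas, T constant).
W = nRT ln(V₂/V₁) = 2.98×8.314×215×ln(5.34) = 8930 J.
Q = ΔU + W = 8930 J.

8930 J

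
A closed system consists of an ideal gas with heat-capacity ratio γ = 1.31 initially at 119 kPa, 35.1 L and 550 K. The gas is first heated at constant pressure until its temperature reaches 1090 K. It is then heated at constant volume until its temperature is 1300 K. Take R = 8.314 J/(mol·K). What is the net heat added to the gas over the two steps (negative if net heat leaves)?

22500 J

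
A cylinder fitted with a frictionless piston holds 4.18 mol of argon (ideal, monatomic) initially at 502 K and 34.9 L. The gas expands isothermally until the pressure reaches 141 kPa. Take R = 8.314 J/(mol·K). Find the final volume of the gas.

124 L

P₁ = nRT₁/V₁ = 4.18×8.314×502/34.9 = 500 kPa.
Isothermal: T stays 502 K; PV = const ⇒ V₂ = 124 L, P₂ = 141 kPa.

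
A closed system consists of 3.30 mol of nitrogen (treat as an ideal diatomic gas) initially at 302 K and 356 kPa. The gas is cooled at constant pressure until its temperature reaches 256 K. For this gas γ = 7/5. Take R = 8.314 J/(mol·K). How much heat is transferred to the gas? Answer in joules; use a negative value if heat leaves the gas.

-4420 J

V₁ = nRT₁/P₁ = 3.30×8.314×302/356 = 23.3 L.
Isobaric: P stays 356 kPa; V/T = const ⇒ T₂ = 256 K, V₂ = 19.7 L.
W = PΔV = 356×(19.7−23.3) kPa·L = -1260 J.
ΔU = nCvΔT = 3.30×20.8×(256−302) = -3160 J.
Q = ΔU + W = nCpΔT = -4420 J.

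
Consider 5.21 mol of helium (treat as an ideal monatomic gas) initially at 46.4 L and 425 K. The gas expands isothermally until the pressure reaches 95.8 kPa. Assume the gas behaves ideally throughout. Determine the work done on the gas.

-26200 J

P₁ = nRT₁/V₁ = 5.21×8.314×425/46.4 = 397 kPa.
Isothermal: T stays 425 K; PV = const ⇒ V₂ = 192 L, P₂ = 95.8 kPa.
W = nRT ln(V₂/V₁) = 5.21×8.314×425×ln(4.14) = 26200 J.
Work done on the gas = −W_by = -26200 J.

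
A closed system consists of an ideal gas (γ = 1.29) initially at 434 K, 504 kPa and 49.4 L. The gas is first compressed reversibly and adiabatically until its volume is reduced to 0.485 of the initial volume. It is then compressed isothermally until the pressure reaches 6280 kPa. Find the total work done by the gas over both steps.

-68800 J

n = P₁V₁/(RT₁) = 504×49.4/(8.314×434) = 6.90 mol.
Step 1 — Adiabatic: TV^(γ−1) = const ⇒ T₂ = 434×(2.06)^0.290 = 535 K; PV^γ = const ⇒ P₂ = 1280 kPa.
ΔU = nCvΔT = 6.90×28.7×(535−434) = 20000 J.
Q = 0 for an adiabatic process, so W = −ΔU = -20000 J.
State after step 1: P = 1280 kPa, V = 24.0 L, T = 535 K.
Step 2 — Isothermal: T stays 535 K; PV = const ⇒ V₂ = 4.89 L, P₂ = 6280 kPa.
ΔU = 0 (ideal gas, T constant).
W = nRT ln(V₂/V₁) = 6.90×8.314×535×ln(0.204) = -48800 J.
Q = ΔU + W = -48800 J.
Net over both steps: W = -68800 J, Q = -48800 J, ΔU = 20000 J.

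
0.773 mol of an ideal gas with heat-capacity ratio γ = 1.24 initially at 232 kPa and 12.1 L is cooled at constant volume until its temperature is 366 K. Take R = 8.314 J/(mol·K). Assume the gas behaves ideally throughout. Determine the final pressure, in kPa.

194 kPa

T₁ = P₁V₁/(nR) = 232×12.1/(0.773×8.314) = 437 K.
Isochoric: V stays 12.1 L; P/T = const ⇒ T₂ = 366 K, P₂ = 194 kPa.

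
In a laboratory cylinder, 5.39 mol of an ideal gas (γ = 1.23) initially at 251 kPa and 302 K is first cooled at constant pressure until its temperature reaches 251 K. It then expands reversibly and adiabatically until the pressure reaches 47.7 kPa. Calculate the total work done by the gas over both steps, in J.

V₁ = nRT₁/P₁ = 5.39×8.314×302/251 = 53.9 L.
Step 1 — Isobaric: P stays 251 kPa; V/T = const ⇒ T₂ = 251 K, V₂ = 44.8 L.
W = PΔV = 251×(44.8−53.9) kPa·L = -2290 J.
ΔU = nCvΔT = 5.39×36.1×(251−302) = -9940 J.
Q = ΔU + W = nCpΔT = -12200 J.
State after step 1: P = 251 kPa, V = 44.8 L, T = 251 K.
Step 2 — Adiabatic: T₂/T₁ = (P₂/P₁)^((γ−1)/γ) ⇒ T₂ = 251×(0.190)^0.187 = 184 K; V₂ = 173 L.
ΔU = nCvΔT = 5.39×36.1×(184−251) = -13100 J.
Q = 0 for an adiabatic process, so W = −ΔU = 13100 J.
Net over both steps: W = 10800 J, Q = -12200 J, ΔU = -23000 J.

10800 J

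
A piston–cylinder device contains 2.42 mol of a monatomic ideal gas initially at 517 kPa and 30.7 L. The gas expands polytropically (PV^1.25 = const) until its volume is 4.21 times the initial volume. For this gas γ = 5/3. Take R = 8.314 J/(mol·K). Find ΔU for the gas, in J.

T₁ = P₁V₁/(nR) = 517×30.7/(2.42×8.314) = 789 K.
Polytropic n=1.25: T₂ = T₁(V₁/V₂)^(n−1) = 789×(0.238)^0.25 = 551 K; P₂ = P₁(V₁/V₂)^n = 85.7 kPa.
For an ideal gas ΔU = nCvΔT with Cv = (3/2)R = 12.5 J/(mol·K).
ΔU = 2.42×12.5×(551−789) = -7190 J.

-7190 J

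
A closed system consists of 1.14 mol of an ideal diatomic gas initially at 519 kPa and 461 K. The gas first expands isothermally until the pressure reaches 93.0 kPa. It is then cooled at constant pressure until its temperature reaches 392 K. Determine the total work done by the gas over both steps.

V₁ = nRT₁/P₁ = 1.14×8.314×461/519 = 8.42 L.
Step 1 — Isothermal: T stays 461 K; PV = const ⇒ V₂ = 47.0 L, P₂ = 93.0 kPa.
ΔU = 0 (ideal gas, T constant).
W = nRT ln(V₂/V₁) = 1.14×8.314×461×ln(5.58) = 7510 J.
Q = ΔU + W = 7510 J.
State after step 1: P = 93.0 kPa, V = 47.0 L, T = 461 K.
Step 2 — Isobaric: P stays 93.0 kPa; V/T = const ⇒ T₂ = 392 K, V₂ = 40.0 L.
W = PΔV = 93.0×(40.0−47.0) kPa·L = -654 J.
ΔU = nCvΔT = 1.14×20.8×(392−461) = -1630 J.
Q = ΔU + W = nCpΔT = -2290 J.
Net over both steps: W = 6860 J, Q = 5220 J, ΔU = -1630 J.

6860 J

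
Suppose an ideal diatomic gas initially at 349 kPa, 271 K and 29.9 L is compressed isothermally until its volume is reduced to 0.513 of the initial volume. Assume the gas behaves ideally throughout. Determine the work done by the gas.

n = P₁V₁/(RT₁) = 349×29.9/(8.314×271) = 4.63 mol.
Isothermal: T stays 271 K; PV = const ⇒ V₂ = 15.3 L, P₂ = 680 kPa.
W = nRT ln(V₂/V₁) = 4.63×8.314×271×ln(0.513) = -6970 J.

-6970 J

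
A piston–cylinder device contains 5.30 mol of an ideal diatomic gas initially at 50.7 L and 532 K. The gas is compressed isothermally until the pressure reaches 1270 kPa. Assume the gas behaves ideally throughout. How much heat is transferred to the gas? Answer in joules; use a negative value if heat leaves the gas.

P₁ = nRT₁/V₁ = 5.30×8.314×532/50.7 = 462 kPa.
Isothermal: T stays 532 K; PV = const ⇒ V₂ = 18.5 L, P₂ = 1270 kPa.
ΔU = 0 (ideal gas, T constant).
W = nRT ln(V₂/V₁) = 5.30×8.314×532×ln(0.364) = -23700 J.
Q = ΔU + W = -23700 J.

-23700 J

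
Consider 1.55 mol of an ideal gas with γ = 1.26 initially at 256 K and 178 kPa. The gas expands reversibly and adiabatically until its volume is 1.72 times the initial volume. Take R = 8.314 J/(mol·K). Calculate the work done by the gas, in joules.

1670 J

V₁ = nRT₁/P₁ = 1.55×8.314×256/178 = 18.5 L.
Adiabatic: TV^(γ−1) = const ⇒ T₂ = 256×(0.581)^0.260 = 222 K; PV^γ = const ⇒ P₂ = 89.9 kPa.
ΔU = nCvΔT = 1.55×32.0×(222−256) = -1670 J.
Q = 0 for an adiabatic process, so W = −ΔU = 1670 J.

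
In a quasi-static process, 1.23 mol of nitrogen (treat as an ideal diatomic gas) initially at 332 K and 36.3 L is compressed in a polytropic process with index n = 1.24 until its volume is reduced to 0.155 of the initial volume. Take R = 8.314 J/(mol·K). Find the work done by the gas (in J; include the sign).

P₁ = nRT₁/V₁ = 1.23×8.314×332/36.3 = 93.5 kPa.
Polytropic n=1.24: T₂ = T₁(V₁/V₂)^(n−1) = 332×(6.45)^0.24 = 519 K; P₂ = P₁(V₁/V₂)^n = 944 kPa.
W = (P₁V₁−P₂V₂)/(n−1) = (93.5×36.3−944×5.63)/0.24 = -7980 J.

-7980 J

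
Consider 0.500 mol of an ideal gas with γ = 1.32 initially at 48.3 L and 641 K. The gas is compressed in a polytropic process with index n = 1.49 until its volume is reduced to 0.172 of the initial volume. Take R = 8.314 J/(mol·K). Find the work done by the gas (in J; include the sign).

-7450 J

P₁ = nRT₁/V₁ = 0.500×8.314×641/48.3 = 55.2 kPa.
Polytropic n=1.49: T₂ = T₁(V₁/V₂)^(n−1) = 641×(5.81)^0.49 = 1520 K; P₂ = P₁(V₁/V₂)^n = 760 kPa.
W = (P₁V₁−P₂V₂)/(n−1) = (55.2×48.3−760×8.31)/0.49 = -7450 J.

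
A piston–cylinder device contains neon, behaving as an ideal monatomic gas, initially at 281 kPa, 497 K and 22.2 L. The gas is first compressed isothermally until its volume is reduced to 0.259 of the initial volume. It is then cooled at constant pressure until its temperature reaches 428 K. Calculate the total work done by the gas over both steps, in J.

-9290 J

n = P₁V₁/(RT₁) = 281×22.2/(8.314×497) = 1.51 mol.
Step 1 — Isothermal: T stays 497 K; PV = const ⇒ V₂ = 5.75 L, P₂ = 1080 kPa.
ΔU = 0 (ideal gas, T constant).
W = nRT ln(V₂/V₁) = 1.51×8.314×497×ln(0.259) = -8430 J.
Q = ΔU + W = -8430 J.
State after step 1: P = 1080 kPa, V = 5.75 L, T = 497 K.
Step 2 — Isobaric: P stays 1080 kPa; V/T = const ⇒ T₂ = 428 K, V₂ = 4.95 L.
W = PΔV = 1080×(4.95−5.75) kPa·L = -866 J.
ΔU = nCvΔT = 1.51×12.5×(428−497) = -1300 J.
Q = ΔU + W = nCpΔT = -2170 J.
Net over both steps: W = -9290 J, Q = -10600 J, ΔU = -1300 J.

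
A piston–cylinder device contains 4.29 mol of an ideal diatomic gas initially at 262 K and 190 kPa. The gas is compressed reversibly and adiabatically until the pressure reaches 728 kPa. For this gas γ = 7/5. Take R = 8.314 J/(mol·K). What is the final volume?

18.8 L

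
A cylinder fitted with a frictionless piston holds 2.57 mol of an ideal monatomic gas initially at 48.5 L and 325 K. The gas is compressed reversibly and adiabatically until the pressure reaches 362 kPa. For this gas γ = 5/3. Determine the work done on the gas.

P₁ = nRT₁/V₁ = 2.57×8.314×325/48.5 = 143 kPa.
Adiabatic: T₂/T₁ = (P₂/P₁)^((γ−1)/γ) ⇒ T₂ = 325×(2.53)^0.400 = 471 K; V₂ = 27.8 L.
ΔU = nCvΔT = 2.57×12.5×(471−325) = 4680 J.
Q = 0 for an adiabatic process, so W = −ΔU = -4680 J.
Work done on the gas = −W_by = 4680 J.

4680 J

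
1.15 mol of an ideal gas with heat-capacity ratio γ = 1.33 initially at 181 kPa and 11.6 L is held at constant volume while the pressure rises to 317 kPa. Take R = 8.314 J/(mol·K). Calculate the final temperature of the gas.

385 K

T₁ = P₁V₁/(nR) = 181×11.6/(1.15×8.314) = 220 K.
Isochoric: V stays 11.6 L; P/T = const ⇒ T₂ = 385 K, P₂ = 317 kPa.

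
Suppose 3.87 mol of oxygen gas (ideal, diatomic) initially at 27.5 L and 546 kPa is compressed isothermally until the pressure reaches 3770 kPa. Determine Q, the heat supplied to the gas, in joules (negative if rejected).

T₁ = P₁V₁/(nR) = 546×27.5/(3.87×8.314) = 467 K.
Isothermal: T stays 467 K; PV = const ⇒ V₂ = 3.98 L, P₂ = 3770 kPa.
ΔU = 0 (ideal gas, T constant).
W = nRT ln(V₂/V₁) = 3.87×8.314×467×ln(0.145) = -29000 J.
Q = ΔU + W = -29000 J.

-29000 J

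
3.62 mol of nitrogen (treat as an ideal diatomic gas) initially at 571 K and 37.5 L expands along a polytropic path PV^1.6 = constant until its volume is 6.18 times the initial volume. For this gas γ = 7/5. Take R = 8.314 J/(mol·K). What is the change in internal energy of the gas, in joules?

P₁ = nRT₁/V₁ = 3.62×8.314×571/37.5 = 458 kPa.
Polytropic n=1.6: T₂ = T₁(V₁/V₂)^(n−1) = 571×(0.162)^0.60 = 191 K; P₂ = P₁(V₁/V₂)^n = 24.9 kPa.
For an ideal gas ΔU = nCvΔT with Cv = (5/2)R = 20.8 J/(mol·K).
ΔU = 3.62×20.8×(191−571) = -28600 J.

-28600 J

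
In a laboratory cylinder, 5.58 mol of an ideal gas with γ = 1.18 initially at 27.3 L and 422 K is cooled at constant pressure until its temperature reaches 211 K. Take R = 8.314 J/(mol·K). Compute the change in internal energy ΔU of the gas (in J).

P₁ = nRT₁/V₁ = 5.58×8.314×422/27.3 = 717 kPa.
Isobaric: P stays 717 kPa; V/T = const ⇒ T₂ = 211 K, V₂ = 13.7 L.
For an ideal gas ΔU = nCvΔT with Cv = R/(γ−1) = 46.2 J/(mol·K).
ΔU = 5.58×46.2×(211−422) = -54400 J.

-54400 J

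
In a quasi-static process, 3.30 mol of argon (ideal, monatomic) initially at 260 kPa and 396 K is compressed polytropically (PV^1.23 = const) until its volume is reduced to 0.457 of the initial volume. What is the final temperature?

V₁ = nRT₁/P₁ = 3.30×8.314×396/260 = 41.8 L.
Polytropic n=1.23: T₂ = T₁(V₁/V₂)^(n−1) = 396×(2.19)^0.23 = 474 K; P₂ = P₁(V₁/V₂)^n = 681 kPa.

474 K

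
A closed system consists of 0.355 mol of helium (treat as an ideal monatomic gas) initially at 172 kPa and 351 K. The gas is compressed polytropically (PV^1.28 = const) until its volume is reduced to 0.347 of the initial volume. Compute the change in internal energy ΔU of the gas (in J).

V₁ = nRT₁/P₁ = 0.355×8.314×351/172 = 6.02 L.
Polytropic n=1.28: T₂ = T₁(V₁/V₂)^(n−1) = 351×(2.88)^0.28 = 472 K; P₂ = P₁(V₁/V₂)^n = 667 kPa.
For an ideal gas ΔU = nCvΔT with Cv = (3/2)R = 12.5 J/(mol·K).
ΔU = 0.355×12.5×(472−351) = 536 J.

536 J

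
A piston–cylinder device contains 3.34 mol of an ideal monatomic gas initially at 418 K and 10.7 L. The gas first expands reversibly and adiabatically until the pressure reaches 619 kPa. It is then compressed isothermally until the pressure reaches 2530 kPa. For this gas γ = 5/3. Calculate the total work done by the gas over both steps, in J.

P₁ = nRT₁/V₁ = 3.34×8.314×418/10.7 = 1080 kPa.
Step 1 — Adiabatic: T₂/T₁ = (P₂/P₁)^((γ−1)/γ) ⇒ T₂ = 418×(0.571)^0.400 = 334 K; V₂ = 15.0 L.
ΔU = nCvΔT = 3.34×12.5×(334−418) = -3500 J.
Q = 0 for an adiabatic process, so W = −ΔU = 3500 J.
State after step 1: P = 619 kPa, V = 15.0 L, T = 334 K.
Step 2 — Isothermal: T stays 334 K; PV = const ⇒ V₂ = 3.67 L, P₂ = 2530 kPa.
ΔU = 0 (ideal gas, T constant).
W = nRT ln(V₂/V₁) = 3.34×8.314×334×ln(0.245) = -13100 J.
Q = ΔU + W = -13100 J.
Net over both steps: W = -9560 J, Q = -13100 J, ΔU = -3500 J.

-9560 J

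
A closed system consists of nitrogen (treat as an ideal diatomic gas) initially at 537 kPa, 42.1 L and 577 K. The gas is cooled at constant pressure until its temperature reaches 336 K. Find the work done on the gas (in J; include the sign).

n = P₁V₁/(RT₁) = 537×42.1/(8.314×577) = 4.71 mol.
Isobaric: P stays 537 kPa; V/T = const ⇒ T₂ = 336 K, V₂ = 24.5 L.
W = PΔV = 537×(24.5−42.1) kPa·L = -9440 J.
Work done on the gas = −W_by = 9440 J.

9440 J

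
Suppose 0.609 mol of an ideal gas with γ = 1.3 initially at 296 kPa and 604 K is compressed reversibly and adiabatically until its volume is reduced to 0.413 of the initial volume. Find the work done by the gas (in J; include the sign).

-3100 J

V₁ = nRT₁/P₁ = 0.609×8.314×604/296 = 10.3 L.
Adiabatic: TV^(γ−1) = const ⇒ T₂ = 604×(2.42)^0.300 = 788 K; PV^γ = const ⇒ P₂ = 934 kPa.
ΔU = nCvΔT = 0.609×27.7×(788−604) = 3100 J.
Q = 0 for an adiabatic process, so W = −ΔU = -3100 J.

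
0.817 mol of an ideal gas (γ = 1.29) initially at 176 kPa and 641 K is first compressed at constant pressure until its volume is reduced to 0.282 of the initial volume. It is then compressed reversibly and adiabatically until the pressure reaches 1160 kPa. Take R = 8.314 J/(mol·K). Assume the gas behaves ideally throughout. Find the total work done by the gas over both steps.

-5360 J

V₁ = nRT₁/P₁ = 0.817×8.314×641/176 = 24.7 L.
Step 1 — Isobaric: P stays 176 kPa; V/T = const ⇒ T₂ = 181 K, V₂ = 6.98 L.
W = PΔV = 176×(6.98−24.7) kPa·L = -3130 J.
ΔU = nCvΔT = 0.817×28.7×(181−641) = -10800 J.
Q = ΔU + W = nCpΔT = -13900 J.
State after step 1: P = 176 kPa, V = 6.98 L, T = 181 K.
Step 2 — Adiabatic: T₂/T₁ = (P₂/P₁)^((γ−1)/γ) ⇒ T₂ = 181×(6.59)^0.225 = 276 K; V₂ = 1.62 L.
ΔU = nCvΔT = 0.817×28.7×(276−181) = 2240 J.
Q = 0 for an adiabatic process, so W = −ΔU = -2240 J.
Net over both steps: W = -5360 J, Q = -13900 J, ΔU = -8540 J.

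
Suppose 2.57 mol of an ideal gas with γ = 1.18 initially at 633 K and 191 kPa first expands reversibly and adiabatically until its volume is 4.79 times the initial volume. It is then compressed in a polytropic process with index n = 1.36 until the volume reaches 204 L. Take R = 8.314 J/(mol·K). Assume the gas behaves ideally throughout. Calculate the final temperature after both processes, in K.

573 K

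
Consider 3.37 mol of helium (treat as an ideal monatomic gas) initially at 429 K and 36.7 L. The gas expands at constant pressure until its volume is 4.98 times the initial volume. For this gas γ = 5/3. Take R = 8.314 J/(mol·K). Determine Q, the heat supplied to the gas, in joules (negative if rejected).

P₁ = nRT₁/V₁ = 3.37×8.314×429/36.7 = 328 kPa.
Isobaric: P stays 328 kPa; V/T = const ⇒ T₂ = 2140 K, V₂ = 183 L.
W = PΔV = 328×(183−36.7) kPa·L = 47800 J.
ΔU = nCvΔT = 3.37×12.5×(2140−429) = 71800 J.
Q = ΔU + W = nCpΔT = 120000 J.

120000 J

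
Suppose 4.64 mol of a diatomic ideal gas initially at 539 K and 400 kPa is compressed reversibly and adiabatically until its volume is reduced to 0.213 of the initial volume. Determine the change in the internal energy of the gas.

V₁ = nRT₁/P₁ = 4.64×8.314×539/400 = 52.0 L.
Adiabatic: TV^(γ−1) = const ⇒ T₂ = 539×(4.69)^0.400 = 1000 K; PV^γ = const ⇒ P₂ = 3490 kPa.
For an ideal gas ΔU = nCvΔT with Cv = (5/2)R = 20.8 J/(mol·K).
ΔU = 4.64×20.8×(1000−539) = 44500 J.

44500 J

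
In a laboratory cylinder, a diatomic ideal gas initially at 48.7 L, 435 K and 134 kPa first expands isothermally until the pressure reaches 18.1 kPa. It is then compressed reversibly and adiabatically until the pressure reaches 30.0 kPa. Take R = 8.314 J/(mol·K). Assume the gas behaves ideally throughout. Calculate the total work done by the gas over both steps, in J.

10500 J

n = P₁V₁/(RT₁) = 134×48.7/(8.314×435) = 1.80 mol.
Step 1 — Isothermal: T stays 435 K; PV = const ⇒ V₂ = 361 L, P₂ = 18.1 kPa.
ΔU = 0 (ideal gas, T constant).
W = nRT ln(V₂/V₁) = 1.80×8.314×435×ln(7.40) = 13100 J.
Q = ΔU + W = 13100 J.
State after step 1: P = 18.1 kPa, V = 361 L, T = 435 K.
Step 2 — Adiabatic: T₂/T₁ = (P₂/P₁)^((γ−1)/γ) ⇒ T₂ = 435×(1.66)^0.286 = 503 K; V₂ = 251 L.
ΔU = nCvΔT = 1.80×20.8×(503−435) = 2530 J.
Q = 0 for an adiabatic process, so W = −ΔU = -2530 J.
Net over both steps: W = 10500 J, Q = 13100 J, ΔU = 2530 J.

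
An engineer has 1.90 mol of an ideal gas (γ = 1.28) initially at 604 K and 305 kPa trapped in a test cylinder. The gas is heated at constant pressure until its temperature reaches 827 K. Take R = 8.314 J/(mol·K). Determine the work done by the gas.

3520 J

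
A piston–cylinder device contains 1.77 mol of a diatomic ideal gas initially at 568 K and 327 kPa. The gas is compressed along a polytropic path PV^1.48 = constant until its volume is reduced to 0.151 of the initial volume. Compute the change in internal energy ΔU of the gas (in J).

V₁ = nRT₁/P₁ = 1.77×8.314×568/327 = 25.6 L.
Polytropic n=1.48: T₂ = T₁(V₁/V₂)^(n−1) = 568×(6.62)^0.48 = 1410 K; P₂ = P₁(V₁/V₂)^n = 5370 kPa.
For an ideal gas ΔU = nCvΔT with Cv = (5/2)R = 20.8 J/(mol·K).
ΔU = 1.77×20.8×(1410−568) = 30900 J.

30900 J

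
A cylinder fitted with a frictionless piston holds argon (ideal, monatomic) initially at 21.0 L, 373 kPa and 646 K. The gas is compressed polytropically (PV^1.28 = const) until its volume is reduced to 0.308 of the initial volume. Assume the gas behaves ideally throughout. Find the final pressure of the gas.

Polytropic n=1.28: T₂ = T₁(V₁/V₂)^(n−1) = 646×(3.25)^0.28 = 898 K; P₂ = P₁(V₁/V₂)^n = 1680 kPa.

1680 kPa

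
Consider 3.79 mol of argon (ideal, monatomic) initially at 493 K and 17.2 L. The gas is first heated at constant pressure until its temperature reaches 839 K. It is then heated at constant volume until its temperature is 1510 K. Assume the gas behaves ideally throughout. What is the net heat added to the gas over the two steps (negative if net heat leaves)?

59000 J

P₁ = nRT₁/V₁ = 3.79×8.314×493/17.2 = 903 kPa.
Step 1 — Isobaric: P stays 903 kPa; V/T = const ⇒ T₂ = 839 K, V₂ = 29.3 L.
W = PΔV = 903×(29.3−17.2) kPa·L = 10900 J.
ΔU = nCvΔT = 3.79×12.5×(839−493) = 16400 J.
Q = ΔU + W = nCpΔT = 27300 J.
State after step 1: P = 903 kPa, V = 29.3 L, T = 839 K.
Step 2 — Isochoric: V stays 29.3 L; P/T = const ⇒ T₂ = 1510 K, P₂ = 1630 kPa.
W = 0 (no volume change).
ΔU = nCvΔT = 3.79×12.5×(1510−839) = 31700 J.
Q = ΔU = 31700 J.
Net over both steps: W = 10900 J, Q = 59000 J, ΔU = 48100 J.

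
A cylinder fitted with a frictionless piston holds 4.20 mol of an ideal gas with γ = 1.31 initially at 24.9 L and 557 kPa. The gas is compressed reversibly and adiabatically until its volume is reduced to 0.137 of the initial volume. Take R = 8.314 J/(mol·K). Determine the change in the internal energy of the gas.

T₁ = P₁V₁/(nR) = 557×24.9/(4.20×8.314) = 397 K.
Adiabatic: TV^(γ−1) = const ⇒ T₂ = 397×(7.30)^0.310 = 736 K; PV^γ = const ⇒ P₂ = 7530 kPa.
For an ideal gas ΔU = nCvΔT with Cv = R/(γ−1) = 26.8 J/(mol·K).
ΔU = 4.20×26.8×(736−397) = 38100 J.

38100 J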